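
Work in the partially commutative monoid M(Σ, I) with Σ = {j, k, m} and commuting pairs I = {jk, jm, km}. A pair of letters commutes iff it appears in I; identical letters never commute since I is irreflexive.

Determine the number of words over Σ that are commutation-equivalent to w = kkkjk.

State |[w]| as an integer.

piece 0:k — minimal
piece 1:k rests on {0:k}
piece 2:k rests on {1:k}
piece 3:j — minimal
piece 4:k rests on {2:k}
minimal pieces: {0:k, 3:j}
ways to finish when only these pieces remain (= sum over removing one remaining piece with nothing left below it):
  1 left: {3}→1  {4}→1
  2 left: {2,4}→1  {3,4}→2
  3 left: {1,2,4}→1  {2,3,4}→3
  placing 0:k first → 4 extensions
  placing 3:j first → 1 extensions
total linear extensions = 5

5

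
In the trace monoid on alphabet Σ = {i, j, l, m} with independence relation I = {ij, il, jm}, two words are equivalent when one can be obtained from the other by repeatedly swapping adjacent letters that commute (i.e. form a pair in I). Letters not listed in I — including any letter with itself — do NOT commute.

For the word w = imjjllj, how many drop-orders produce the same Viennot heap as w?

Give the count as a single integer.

0(i) covers ∅
1(m) covers 0:i
2(j) covers ∅
3(j) covers 2:j
4(l) covers 1:m, 3:j
5(l) covers 4:l
6(j) covers 5:l
floor of heap: 0:i, 2:j
completions by unplaced set U, small U first (add the entries for U minus each lowest piece of U):
  |U|=1: {6}:1
  |U|=2: {5,6}:1
  |U|=3: {4,5,6}:1
  |U|=4: {1,4,5,6}:1  {3,4,5,6}:1
  |U|=5: {0,1,4,5,6}:1  {1,3,4,5,6}:2  {2,3,4,5,6}:1
  start at 0(i): 3
  start at 2(j): 3
sum over floor = 6

6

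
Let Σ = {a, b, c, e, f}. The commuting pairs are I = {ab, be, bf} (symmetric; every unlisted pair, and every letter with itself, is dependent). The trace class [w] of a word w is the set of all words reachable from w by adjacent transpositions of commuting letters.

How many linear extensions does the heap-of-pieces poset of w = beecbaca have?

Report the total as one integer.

6

#0=b has no predecessor
#1=e has no predecessor
#2=e depends on [1:e]
#3=c depends on [0:b, 2:e]
#4=b depends on [3:c]
#5=a depends on [3:c]
#6=c depends on [4:b, 5:a]
#7=a depends on [6:c]
sources: [0:b, 1:e]
N(rest) = Σ N(rest − s) over sources s of rest; N(one piece) = 1:
  size 1 → [7]=1
  size 2 → [6,7]=1
  size 3 → [4,6,7]=1  [5,6,7]=1
  size 4 → [4,5,6,7]=2
  size 5 → [3,4,5,6,7]=2
  size 6 → [0,3,4,5,6,7]=2  [2,3,4,5,6,7]=2
  first=0(b) contributes 2
  first=1(e) contributes 4
|[w]| = 6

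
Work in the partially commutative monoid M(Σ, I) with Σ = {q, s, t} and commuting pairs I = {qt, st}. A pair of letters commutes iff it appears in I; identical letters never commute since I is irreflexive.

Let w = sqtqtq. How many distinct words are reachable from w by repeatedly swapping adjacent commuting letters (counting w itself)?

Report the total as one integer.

15

0(s) covers ∅
1(q) covers 0:s
2(t) covers ∅
3(q) covers 1:q
4(t) covers 2:t
5(q) covers 3:q
floor of heap: 0:s, 2:t
completions by unplaced set U, small U first (add the entries for U minus each lowest piece of U):
  |U|=1: {4}:1  {5}:1
  |U|=2: {2,4}:1  {3,5}:1  {4,5}:2
  |U|=3: {1,3,5}:1  {2,4,5}:3  {3,4,5}:3
  |U|=4: {0,1,3,5}:1  {1,3,4,5}:4  {2,3,4,5}:6
  start at 0(s): 10
  start at 2(t): 5
sum over floor = 15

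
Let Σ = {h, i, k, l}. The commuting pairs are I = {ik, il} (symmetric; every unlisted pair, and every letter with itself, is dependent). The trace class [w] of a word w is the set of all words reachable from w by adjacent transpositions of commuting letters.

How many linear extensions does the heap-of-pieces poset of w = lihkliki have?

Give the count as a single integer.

20

piece 0:l — minimal
piece 1:i — minimal
piece 2:h rests on {0:l, 1:i}
piece 3:k rests on {2:h}
piece 4:l rests on {3:k}
piece 5:i rests on {2:h}
piece 6:k rests on {4:l}
piece 7:i rests on {5:i}
minimal pieces: {0:l, 1:i}
ways to finish when only these pieces remain (= sum over removing one remaining piece with nothing left below it):
  1 left: {6}→1  {7}→1
  2 left: {4,6}→1  {5,7}→1  {6,7}→2
  3 left: {3,4,6}→1  {4,6,7}→3  {5,6,7}→3
  4 left: {3,4,6,7}→4  {4,5,6,7}→6
  5 left: {3,4,5,6,7}→10
  6 left: {2,3,4,5,6,7}→10
  placing 0:l first → 10 extensions
  placing 1:i first → 10 extensions
total linear extensions = 20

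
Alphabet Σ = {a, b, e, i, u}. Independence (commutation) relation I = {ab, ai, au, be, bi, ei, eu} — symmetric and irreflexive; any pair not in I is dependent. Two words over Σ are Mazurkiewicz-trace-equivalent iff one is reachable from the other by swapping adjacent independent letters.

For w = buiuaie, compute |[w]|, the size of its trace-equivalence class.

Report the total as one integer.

#0=b has no predecessor
#1=u depends on [0:b]
#2=i depends on [1:u]
#3=u depends on [2:i]
#4=a has no predecessor
#5=i depends on [3:u]
#6=e depends on [4:a]
sources: [0:b, 4:a]
N(rest) = Σ N(rest − s) over sources s of rest; N(one piece) = 1:
  size 1 → [5]=1  [6]=1
  size 2 → [3,5]=1  [4,6]=1  [5,6]=2
  size 3 → [2,3,5]=1  [3,5,6]=3  [4,5,6]=3
  size 4 → [1,2,3,5]=1  [2,3,5,6]=4  [3,4,5,6]=6
  size 5 → [0,1,2,3,5]=1  [1,2,3,5,6]=5  [2,3,4,5,6]=10
  first=0(b) contributes 15
  first=4(a) contributes 6
|[w]| = 21

21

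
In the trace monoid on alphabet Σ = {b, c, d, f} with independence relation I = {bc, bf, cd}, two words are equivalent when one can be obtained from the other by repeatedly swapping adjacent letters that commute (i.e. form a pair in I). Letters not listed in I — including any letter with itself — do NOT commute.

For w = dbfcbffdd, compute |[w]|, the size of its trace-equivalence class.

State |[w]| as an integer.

15

piece 0:d — minimal
piece 1:b rests on {0:d}
piece 2:f rests on {0:d}
piece 3:c rests on {2:f}
piece 4:b rests on {1:b}
piece 5:f rests on {3:c}
piece 6:f rests on {5:f}
piece 7:d rests on {4:b, 6:f}
piece 8:d rests on {7:d}
minimal pieces: {0:d}
ways to finish when only these pieces remain (= sum over removing one remaining piece with nothing left below it):
  1 left: {8}→1
  2 left: {7,8}→1
  3 left: {4,7,8}→1  {6,7,8}→1
  4 left: {1,4,7,8}→1  {4,6,7,8}→2  {5,6,7,8}→1
  5 left: {1,4,6,7,8}→3  {3,5,6,7,8}→1  {4,5,6,7,8}→3
  6 left: {1,4,5,6,7,8}→6  {2,3,5,6,7,8}→1  {3,4,5,6,7,8}→4
  7 left: {1,3,4,5,6,7,8}→10  {2,3,4,5,6,7,8}→5
  placing 0:d first → 15 extensions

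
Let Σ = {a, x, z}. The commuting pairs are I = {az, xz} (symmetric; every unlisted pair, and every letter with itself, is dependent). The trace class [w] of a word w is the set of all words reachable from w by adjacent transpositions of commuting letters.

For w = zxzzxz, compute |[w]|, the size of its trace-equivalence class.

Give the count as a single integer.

0(z) covers ∅
1(x) covers ∅
2(z) covers 0:z
3(z) covers 2:z
4(x) covers 1:x
5(z) covers 3:z
floor of heap: 0:z, 1:x
completions by unplaced set U, small U first (add the entries for U minus each lowest piece of U):
  |U|=1: {4}:1  {5}:1
  |U|=2: {1,4}:1  {3,5}:1  {4,5}:2
  |U|=3: {1,4,5}:3  {2,3,5}:1  {3,4,5}:3
  |U|=4: {0,2,3,5}:1  {1,3,4,5}:6  {2,3,4,5}:4
  start at 0(z): 10
  start at 1(x): 5
sum over floor = 15

15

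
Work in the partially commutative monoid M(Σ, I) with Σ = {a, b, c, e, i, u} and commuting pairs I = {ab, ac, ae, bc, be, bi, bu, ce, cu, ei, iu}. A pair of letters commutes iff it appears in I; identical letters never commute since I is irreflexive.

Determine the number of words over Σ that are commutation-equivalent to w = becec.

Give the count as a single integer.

30

#0=b has no predecessor
#1=e has no predecessor
#2=c has no predecessor
#3=e depends on [1:e]
#4=c depends on [2:c]
sources: [0:b, 1:e, 2:c]
N(rest) = Σ N(rest − s) over sources s of rest; N(one piece) = 1:
  size 1 → [0]=1  [3]=1  [4]=1
  size 2 → [0,3]=2  [0,4]=2  [1,3]=1  [2,4]=1  [3,4]=2
  size 3 → [0,1,3]=3  [0,2,4]=3  [0,3,4]=6  [1,3,4]=3  [2,3,4]=3
  first=0(b) contributes 6
  first=1(e) contributes 12
  first=2(c) contributes 12
|[w]| = 30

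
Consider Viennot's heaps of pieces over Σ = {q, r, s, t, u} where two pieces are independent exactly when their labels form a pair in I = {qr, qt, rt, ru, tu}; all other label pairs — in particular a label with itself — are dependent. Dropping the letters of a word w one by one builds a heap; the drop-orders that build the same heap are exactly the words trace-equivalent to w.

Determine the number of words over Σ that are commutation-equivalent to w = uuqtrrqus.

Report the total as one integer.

drop 0:u onto floor
drop 1:u onto {0:u}
drop 2:q onto {1:u}
drop 3:t onto floor
drop 4:r onto floor
drop 5:r onto {4:r}
drop 6:q onto {2:q}
drop 7:u onto {6:q}
drop 8:s onto {3:t, 5:r, 7:u}
ground layer = {0:u, 3:t, 4:r}
drop-orders for the pieces not yet dropped (sum over which currently-grounded one goes next):
  1 to go: {8} 1
  2 to go: {3,8} 1  {5,8} 1  {7,8} 1
  3 to go: {3,5,8} 2  {3,7,8} 2  {4,5,8} 1  {5,7,8} 2  {6,7,8} 1
  4 to go: {2,6,7,8} 1  {3,4,5,8} 3  {3,5,7,8} 6  {3,6,7,8} 3  {4,5,7,8} 3  {5,6,7,8} 3
  5 to go: {1,2,6,7,8} 1  {2,3,6,7,8} 4  {2,5,6,7,8} 4  {3,4,5,7,8} 12  {3,5,6,7,8} 12  {4,5,6,7,8} 6
  6 to go: {0,1,2,6,7,8} 1  {1,2,3,6,7,8} 5  {1,2,5,6,7,8} 5  {2,3,5,6,7,8} 20  {2,4,5,6,7,8} 10  {3,4,5,6,7,8} 30
  7 to go: {0,1,2,3,6,7,8} 6  {0,1,2,5,6,7,8} 6  {1,2,3,5,6,7,8} 30  {1,2,4,5,6,7,8} 15  {2,3,4,5,6,7,8} 60
  if 0:u drops first: 105 orders
  if 3:t drops first: 21 orders
  if 4:r drops first: 42 orders
heap linearizations: 168

168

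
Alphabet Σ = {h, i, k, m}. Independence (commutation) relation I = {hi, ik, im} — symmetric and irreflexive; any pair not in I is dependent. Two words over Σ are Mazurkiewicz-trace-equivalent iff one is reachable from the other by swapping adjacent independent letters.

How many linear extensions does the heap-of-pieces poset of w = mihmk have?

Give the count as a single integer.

5

#0=m has no predecessor
#1=i has no predecessor
#2=h depends on [0:m]
#3=m depends on [2:h]
#4=k depends on [3:m]
sources: [0:m, 1:i]
N(rest) = Σ N(rest − s) over sources s of rest; N(one piece) = 1:
  size 1 → [1]=1  [4]=1
  size 2 → [1,4]=2  [3,4]=1
  size 3 → [1,3,4]=3  [2,3,4]=1
  first=0(m) contributes 4
  first=1(i) contributes 1
|[w]| = 5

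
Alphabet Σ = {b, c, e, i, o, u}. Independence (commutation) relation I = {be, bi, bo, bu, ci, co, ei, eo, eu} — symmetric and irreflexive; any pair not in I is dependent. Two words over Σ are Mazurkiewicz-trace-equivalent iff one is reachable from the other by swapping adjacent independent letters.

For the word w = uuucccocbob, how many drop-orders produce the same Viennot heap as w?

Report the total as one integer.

28

#0=u has no predecessor
#1=u depends on [0:u]
#2=u depends on [1:u]
#3=c depends on [2:u]
#4=c depends on [3:c]
#5=c depends on [4:c]
#6=o depends on [2:u]
#7=c depends on [5:c]
#8=b depends on [7:c]
#9=o depends on [6:o]
#10=b depends on [8:b]
sources: [0:u]
N(rest) = Σ N(rest − s) over sources s of rest; N(one piece) = 1:
  size 1 → [9]=1  [10]=1
  size 2 → [6,9]=1  [8,10]=1  [9,10]=2
  size 3 → [6,9,10]=3  [7,8,10]=1  [8,9,10]=3
  size 4 → [5,7,8,10]=1  [6,8,9,10]=6  [7,8,9,10]=4
  size 5 → [4,5,7,8,10]=1  [5,7,8,9,10]=5  [6,7,8,9,10]=10
  size 6 → [3,4,5,7,8,10]=1  [4,5,7,8,9,10]=6  [5,6,7,8,9,10]=15
  size 7 → [3,4,5,7,8,9,10]=7  [4,5,6,7,8,9,10]=21
  size 8 → [3,4,5,6,7,8,9,10]=28
  size 9 → [2,3,4,5,6,7,8,9,10]=28
  first=0(u) contributes 28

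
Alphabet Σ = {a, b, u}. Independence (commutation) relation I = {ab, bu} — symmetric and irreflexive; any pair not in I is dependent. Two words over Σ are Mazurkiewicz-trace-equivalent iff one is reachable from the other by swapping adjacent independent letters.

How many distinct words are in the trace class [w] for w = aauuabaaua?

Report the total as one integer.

10

piece 0:a — minimal
piece 1:a rests on {0:a}
piece 2:u rests on {1:a}
piece 3:u rests on {2:u}
piece 4:a rests on {3:u}
piece 5:b — minimal
piece 6:a rests on {4:a}
piece 7:a rests on {6:a}
piece 8:u rests on {7:a}
piece 9:a rests on {8:u}
minimal pieces: {0:a, 5:b}
ways to finish when only these pieces remain (= sum over removing one remaining piece with nothing left below it):
  1 left: {5}→1  {9}→1
  2 left: {5,9}→2  {8,9}→1
  3 left: {5,8,9}→3  {7,8,9}→1
  4 left: {5,7,8,9}→4  {6,7,8,9}→1
  5 left: {4,6,7,8,9}→1  {5,6,7,8,9}→5
  6 left: {3,4,6,7,8,9}→1  {4,5,6,7,8,9}→6
  7 left: {2,3,4,6,7,8,9}→1  {3,4,5,6,7,8,9}→7
  8 left: {1,2,3,4,6,7,8,9}→1  {2,3,4,5,6,7,8,9}→8
  placing 0:a first → 9 extensions
  placing 5:b first → 1 extensions
total linear extensions = 10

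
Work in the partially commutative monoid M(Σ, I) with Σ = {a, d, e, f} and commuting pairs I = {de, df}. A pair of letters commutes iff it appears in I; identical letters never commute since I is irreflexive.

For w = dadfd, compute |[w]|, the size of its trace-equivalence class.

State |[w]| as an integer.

piece 0:d — minimal
piece 1:a rests on {0:d}
piece 2:d rests on {1:a}
piece 3:f rests on {1:a}
piece 4:d rests on {2:d}
minimal pieces: {0:d}
ways to finish when only these pieces remain (= sum over removing one remaining piece with nothing left below it):
  1 left: {3}→1  {4}→1
  2 left: {2,4}→1  {3,4}→2
  3 left: {2,3,4}→3
  placing 0:d first → 3 extensions

3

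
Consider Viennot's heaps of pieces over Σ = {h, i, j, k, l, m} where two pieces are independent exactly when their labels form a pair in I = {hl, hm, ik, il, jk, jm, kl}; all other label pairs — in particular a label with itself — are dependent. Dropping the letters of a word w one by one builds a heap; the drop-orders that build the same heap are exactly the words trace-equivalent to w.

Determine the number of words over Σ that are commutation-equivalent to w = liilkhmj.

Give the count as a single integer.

120

0(l) covers ∅
1(i) covers ∅
2(i) covers 1:i
3(l) covers 0:l
4(k) covers ∅
5(h) covers 2:i, 4:k
6(m) covers 2:i, 3:l, 4:k
7(j) covers 3:l, 5:h
floor of heap: 0:l, 1:i, 4:k
completions by unplaced set U, small U first (add the entries for U minus each lowest piece of U):
  |U|=1: {6}:1  {7}:1
  |U|=2: {5,7}:1  {6,7}:2
  |U|=3: {3,6,7}:2  {5,6,7}:3
  |U|=4: {0,3,6,7}:2  {2,5,6,7}:3  {3,5,6,7}:5  {4,5,6,7}:3
  |U|=5: {0,3,5,6,7}:7  {1,2,5,6,7}:3  {2,3,5,6,7}:8  {2,4,5,6,7}:6  {3,4,5,6,7}:8
  |U|=6: {0,2,3,5,6,7}:15  {0,3,4,5,6,7}:15  {1,2,3,5,6,7}:11  {1,2,4,5,6,7}:9  {2,3,4,5,6,7}:22
  start at 0(l): 42
  start at 1(i): 52
  start at 4(k): 26
sum over floor = 120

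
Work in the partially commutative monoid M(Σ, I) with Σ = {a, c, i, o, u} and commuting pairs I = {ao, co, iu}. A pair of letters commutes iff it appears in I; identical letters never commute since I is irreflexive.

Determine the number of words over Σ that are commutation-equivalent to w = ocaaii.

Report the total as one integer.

0(o) covers ∅
1(c) covers ∅
2(a) covers 1:c
3(a) covers 2:a
4(i) covers 0:o, 3:a
5(i) covers 4:i
floor of heap: 0:o, 1:c
completions by unplaced set U, small U first (add the entries for U minus each lowest piece of U):
  |U|=1: {5}:1
  |U|=2: {4,5}:1
  |U|=3: {0,4,5}:1  {3,4,5}:1
  |U|=4: {0,3,4,5}:2  {2,3,4,5}:1
  start at 0(o): 1
  start at 1(c): 3
sum over floor = 4

4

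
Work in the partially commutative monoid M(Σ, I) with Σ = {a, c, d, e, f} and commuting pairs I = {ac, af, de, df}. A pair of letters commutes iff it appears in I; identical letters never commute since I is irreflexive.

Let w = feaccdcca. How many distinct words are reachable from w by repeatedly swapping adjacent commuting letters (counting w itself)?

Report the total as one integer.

9

#0=f has no predecessor
#1=e depends on [0:f]
#2=a depends on [1:e]
#3=c depends on [1:e]
#4=c depends on [3:c]
#5=d depends on [2:a, 4:c]
#6=c depends on [5:d]
#7=c depends on [6:c]
#8=a depends on [5:d]
sources: [0:f]
N(rest) = Σ N(rest − s) over sources s of rest; N(one piece) = 1:
  size 1 → [7]=1  [8]=1
  size 2 → [6,7]=1  [7,8]=2
  size 3 → [6,7,8]=3
  size 4 → [5,6,7,8]=3
  size 5 → [2,5,6,7,8]=3  [4,5,6,7,8]=3
  size 6 → [2,4,5,6,7,8]=6  [3,4,5,6,7,8]=3
  size 7 → [2,3,4,5,6,7,8]=9
  first=0(f) contributes 9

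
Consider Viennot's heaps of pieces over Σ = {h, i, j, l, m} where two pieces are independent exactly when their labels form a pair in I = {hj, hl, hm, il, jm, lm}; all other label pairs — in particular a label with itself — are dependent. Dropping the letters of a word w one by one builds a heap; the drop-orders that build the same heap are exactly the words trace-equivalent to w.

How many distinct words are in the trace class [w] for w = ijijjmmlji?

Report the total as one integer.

0(i) covers ∅
1(j) covers 0:i
2(i) covers 1:j
3(j) covers 2:i
4(j) covers 3:j
5(m) covers 2:i
6(m) covers 5:m
7(l) covers 4:j
8(j) covers 7:l
9(i) covers 6:m, 8:j
floor of heap: 0:i
completions by unplaced set U, small U first (add the entries for U minus each lowest piece of U):
  |U|=1: {9}:1
  |U|=2: {6,9}:1  {8,9}:1
  |U|=3: {5,6,9}:1  {6,8,9}:2  {7,8,9}:1
  |U|=4: {4,7,8,9}:1  {5,6,8,9}:3  {6,7,8,9}:3
  |U|=5: {3,4,7,8,9}:1  {4,6,7,8,9}:4  {5,6,7,8,9}:6
  |U|=6: {3,4,6,7,8,9}:5  {4,5,6,7,8,9}:10
  |U|=7: {3,4,5,6,7,8,9}:15
  |U|=8: {2,3,4,5,6,7,8,9}:15
  start at 0(i): 15

15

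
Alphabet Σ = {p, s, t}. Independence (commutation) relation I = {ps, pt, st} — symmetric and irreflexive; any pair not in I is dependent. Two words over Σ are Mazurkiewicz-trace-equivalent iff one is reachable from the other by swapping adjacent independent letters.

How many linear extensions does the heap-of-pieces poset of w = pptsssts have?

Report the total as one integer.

drop 0:p onto floor
drop 1:p onto {0:p}
drop 2:t onto floor
drop 3:s onto floor
drop 4:s onto {3:s}
drop 5:s onto {4:s}
drop 6:t onto {2:t}
drop 7:s onto {5:s}
ground layer = {0:p, 2:t, 3:s}
drop-orders for the pieces not yet dropped (sum over which currently-grounded one goes next):
  1 to go: {1} 1  {6} 1  {7} 1
  2 to go: {0,1} 1  {1,6} 2  {1,7} 2  {2,6} 1  {5,7} 1  {6,7} 2
  3 to go: {0,1,6} 3  {0,1,7} 3  {1,2,6} 3  {1,5,7} 3  {1,6,7} 6  {2,6,7} 3  {4,5,7} 1  {5,6,7} 3
  4 to go: {0,1,2,6} 6  {0,1,5,7} 6  {0,1,6,7} 12  {1,2,6,7} 12  {1,4,5,7} 4  {1,5,6,7} 12  {2,5,6,7} 6  {3,4,5,7} 1  {4,5,6,7} 4
  5 to go: {0,1,2,6,7} 30  {0,1,4,5,7} 10  {0,1,5,6,7} 30  {1,2,5,6,7} 30  {1,3,4,5,7} 5  {1,4,5,6,7} 20  {2,4,5,6,7} 10  {3,4,5,6,7} 5
  6 to go: {0,1,2,5,6,7} 90  {0,1,3,4,5,7} 15  {0,1,4,5,6,7} 60  {1,2,4,5,6,7} 60  {1,3,4,5,6,7} 30  {2,3,4,5,6,7} 15
  if 0:p drops first: 105 orders
  if 2:t drops first: 105 orders
  if 3:s drops first: 210 orders
heap linearizations: 420

420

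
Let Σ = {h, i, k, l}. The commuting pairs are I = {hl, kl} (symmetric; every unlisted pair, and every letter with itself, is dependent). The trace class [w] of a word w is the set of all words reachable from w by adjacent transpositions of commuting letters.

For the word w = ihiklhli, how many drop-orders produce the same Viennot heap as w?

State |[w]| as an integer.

drop 0:i onto floor
drop 1:h onto {0:i}
drop 2:i onto {1:h}
drop 3:k onto {2:i}
drop 4:l onto {2:i}
drop 5:h onto {3:k}
drop 6:l onto {4:l}
drop 7:i onto {5:h, 6:l}
ground layer = {0:i}
drop-orders for the pieces not yet dropped (sum over which currently-grounded one goes next):
  1 to go: {7} 1
  2 to go: {5,7} 1  {6,7} 1
  3 to go: {3,5,7} 1  {4,6,7} 1  {5,6,7} 2
  4 to go: {3,5,6,7} 3  {4,5,6,7} 3
  5 to go: {3,4,5,6,7} 6
  6 to go: {2,3,4,5,6,7} 6
  if 0:i drops first: 6 orders

6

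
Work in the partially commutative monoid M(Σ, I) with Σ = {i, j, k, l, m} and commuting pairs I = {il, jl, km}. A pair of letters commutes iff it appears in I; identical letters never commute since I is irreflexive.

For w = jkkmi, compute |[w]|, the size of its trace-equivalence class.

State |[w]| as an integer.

drop 0:j onto floor
drop 1:k onto {0:j}
drop 2:k onto {1:k}
drop 3:m onto {0:j}
drop 4:i onto {2:k, 3:m}
ground layer = {0:j}
drop-orders for the pieces not yet dropped (sum over which currently-grounded one goes next):
  1 to go: {4} 1
  2 to go: {2,4} 1  {3,4} 1
  3 to go: {1,2,4} 1  {2,3,4} 2
  if 0:j drops first: 3 orders

3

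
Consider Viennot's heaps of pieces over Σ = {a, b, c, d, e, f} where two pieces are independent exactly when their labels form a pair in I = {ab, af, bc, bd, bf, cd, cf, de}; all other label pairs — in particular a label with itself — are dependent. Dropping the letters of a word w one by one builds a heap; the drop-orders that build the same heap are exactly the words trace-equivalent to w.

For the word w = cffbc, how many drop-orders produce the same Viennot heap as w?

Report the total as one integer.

30

drop 0:c onto floor
drop 1:f onto floor
drop 2:f onto {1:f}
drop 3:b onto floor
drop 4:c onto {0:c}
ground layer = {0:c, 1:f, 3:b}
drop-orders for the pieces not yet dropped (sum over which currently-grounded one goes next):
  1 to go: {2} 1  {3} 1  {4} 1
  2 to go: {0,4} 1  {1,2} 1  {2,3} 2  {2,4} 2  {3,4} 2
  3 to go: {0,2,4} 3  {0,3,4} 3  {1,2,3} 3  {1,2,4} 3  {2,3,4} 6
  if 0:c drops first: 12 orders
  if 1:f drops first: 12 orders
  if 3:b drops first: 6 orders
heap linearizations: 30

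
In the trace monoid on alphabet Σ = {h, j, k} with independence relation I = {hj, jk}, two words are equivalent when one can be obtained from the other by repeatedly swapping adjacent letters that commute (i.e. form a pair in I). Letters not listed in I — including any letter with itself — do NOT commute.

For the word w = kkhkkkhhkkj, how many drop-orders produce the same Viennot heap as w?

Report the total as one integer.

#0=k has no predecessor
#1=k depends on [0:k]
#2=h depends on [1:k]
#3=k depends on [2:h]
#4=k depends on [3:k]
#5=k depends on [4:k]
#6=h depends on [5:k]
#7=h depends on [6:h]
#8=k depends on [7:h]
#9=k depends on [8:k]
#10=j has no predecessor
sources: [0:k, 10:j]
N(rest) = Σ N(rest − s) over sources s of rest; N(one piece) = 1:
  size 1 → [9]=1  [10]=1
  size 2 → [8,9]=1  [9,10]=2
  size 3 → [7,8,9]=1  [8,9,10]=3
  size 4 → [6,7,8,9]=1  [7,8,9,10]=4
  size 5 → [5,6,7,8,9]=1  [6,7,8,9,10]=5
  size 6 → [4,5,6,7,8,9]=1  [5,6,7,8,9,10]=6
  size 7 → [3,4,5,6,7,8,9]=1  [4,5,6,7,8,9,10]=7
  size 8 → [2,3,4,5,6,7,8,9]=1  [3,4,5,6,7,8,9,10]=8
  size 9 → [1,2,3,4,5,6,7,8,9]=1  [2,3,4,5,6,7,8,9,10]=9
  first=0(k) contributes 10
  first=10(j) contributes 1
|[w]| = 11

11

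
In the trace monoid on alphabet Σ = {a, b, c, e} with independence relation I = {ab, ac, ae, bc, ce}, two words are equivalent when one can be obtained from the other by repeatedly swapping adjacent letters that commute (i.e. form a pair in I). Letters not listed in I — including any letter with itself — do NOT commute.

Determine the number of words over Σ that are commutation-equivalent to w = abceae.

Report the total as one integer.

drop 0:a onto floor
drop 1:b onto floor
drop 2:c onto floor
drop 3:e onto {1:b}
drop 4:a onto {0:a}
drop 5:e onto {3:e}
ground layer = {0:a, 1:b, 2:c}
drop-orders for the pieces not yet dropped (sum over which currently-grounded one goes next):
  1 to go: {2} 1  {4} 1  {5} 1
  2 to go: {0,4} 1  {2,4} 2  {2,5} 2  {3,5} 1  {4,5} 2
  3 to go: {0,2,4} 3  {0,4,5} 3  {1,3,5} 1  {2,3,5} 3  {2,4,5} 6  {3,4,5} 3
  4 to go: {0,2,4,5} 12  {0,3,4,5} 6  {1,2,3,5} 4  {1,3,4,5} 4  {2,3,4,5} 12
  if 0:a drops first: 20 orders
  if 1:b drops first: 30 orders
  if 2:c drops first: 10 orders
heap linearizations: 60

60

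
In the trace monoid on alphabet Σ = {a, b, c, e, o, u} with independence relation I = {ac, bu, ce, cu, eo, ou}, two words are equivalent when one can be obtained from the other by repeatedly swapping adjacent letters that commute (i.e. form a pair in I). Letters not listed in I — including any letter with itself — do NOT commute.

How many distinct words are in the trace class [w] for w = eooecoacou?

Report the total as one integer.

87

piece 0:e — minimal
piece 1:o — minimal
piece 2:o rests on {1:o}
piece 3:e rests on {0:e}
piece 4:c rests on {2:o}
piece 5:o rests on {4:c}
piece 6:a rests on {3:e, 5:o}
piece 7:c rests on {5:o}
piece 8:o rests on {6:a, 7:c}
piece 9:u rests on {6:a}
minimal pieces: {0:e, 1:o}
ways to finish when only these pieces remain (= sum over removing one remaining piece with nothing left below it):
  1 left: {8}→1  {9}→1
  2 left: {7,8}→1  {8,9}→2
  3 left: {6,8,9}→2  {7,8,9}→3
  4 left: {3,6,8,9}→2  {6,7,8,9}→5
  5 left: {0,3,6,8,9}→2  {3,6,7,8,9}→7  {5,6,7,8,9}→5
  6 left: {0,3,6,7,8,9}→9  {3,5,6,7,8,9}→12  {4,5,6,7,8,9}→5
  7 left: {0,3,5,6,7,8,9}→21  {2,4,5,6,7,8,9}→5  {3,4,5,6,7,8,9}→17
  8 left: {0,3,4,5,6,7,8,9}→38  {1,2,4,5,6,7,8,9}→5  {2,3,4,5,6,7,8,9}→22
  placing 0:e first → 27 extensions
  placing 1:o first → 60 extensions
total linear extensions = 87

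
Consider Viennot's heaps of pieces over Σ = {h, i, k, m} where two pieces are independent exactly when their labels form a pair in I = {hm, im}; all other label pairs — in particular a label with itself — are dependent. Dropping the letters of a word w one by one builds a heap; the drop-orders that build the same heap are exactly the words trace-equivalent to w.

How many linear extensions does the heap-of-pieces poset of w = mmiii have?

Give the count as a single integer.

drop 0:m onto floor
drop 1:m onto {0:m}
drop 2:i onto floor
drop 3:i onto {2:i}
drop 4:i onto {3:i}
ground layer = {0:m, 2:i}
drop-orders for the pieces not yet dropped (sum over which currently-grounded one goes next):
  1 to go: {1} 1  {4} 1
  2 to go: {0,1} 1  {1,4} 2  {3,4} 1
  3 to go: {0,1,4} 3  {1,3,4} 3  {2,3,4} 1
  if 0:m drops first: 4 orders
  if 2:i drops first: 6 orders
heap linearizations: 10

10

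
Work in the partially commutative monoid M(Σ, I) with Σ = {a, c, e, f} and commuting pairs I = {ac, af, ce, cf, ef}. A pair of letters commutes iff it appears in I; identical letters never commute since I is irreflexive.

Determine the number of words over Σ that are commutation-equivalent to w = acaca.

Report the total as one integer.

10

piece 0:a — minimal
piece 1:c — minimal
piece 2:a rests on {0:a}
piece 3:c rests on {1:c}
piece 4:a rests on {2:a}
minimal pieces: {0:a, 1:c}
ways to finish when only these pieces remain (= sum over removing one remaining piece with nothing left below it):
  1 left: {3}→1  {4}→1
  2 left: {1,3}→1  {2,4}→1  {3,4}→2
  3 left: {0,2,4}→1  {1,3,4}→3  {2,3,4}→3
  placing 0:a first → 6 extensions
  placing 1:c first → 4 extensions
total linear extensions = 10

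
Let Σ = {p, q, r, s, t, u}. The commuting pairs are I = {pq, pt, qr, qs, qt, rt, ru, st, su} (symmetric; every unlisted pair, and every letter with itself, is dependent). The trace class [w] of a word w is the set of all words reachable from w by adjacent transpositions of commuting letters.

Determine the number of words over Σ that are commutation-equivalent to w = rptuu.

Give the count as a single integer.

3

0(r) covers ∅
1(p) covers 0:r
2(t) covers ∅
3(u) covers 1:p, 2:t
4(u) covers 3:u
floor of heap: 0:r, 2:t
completions by unplaced set U, small U first (add the entries for U minus each lowest piece of U):
  |U|=1: {4}:1
  |U|=2: {3,4}:1
  |U|=3: {1,3,4}:1  {2,3,4}:1
  start at 0(r): 2
  start at 2(t): 1
sum over floor = 3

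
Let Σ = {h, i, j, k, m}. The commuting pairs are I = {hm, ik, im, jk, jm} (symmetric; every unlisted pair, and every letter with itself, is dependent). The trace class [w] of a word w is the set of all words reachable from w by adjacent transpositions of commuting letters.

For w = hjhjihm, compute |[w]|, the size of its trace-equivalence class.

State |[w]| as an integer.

7

drop 0:h onto floor
drop 1:j onto {0:h}
drop 2:h onto {1:j}
drop 3:j onto {2:h}
drop 4:i onto {3:j}
drop 5:h onto {4:i}
drop 6:m onto floor
ground layer = {0:h, 6:m}
drop-orders for the pieces not yet dropped (sum over which currently-grounded one goes next):
  1 to go: {5} 1  {6} 1
  2 to go: {4,5} 1  {5,6} 2
  3 to go: {3,4,5} 1  {4,5,6} 3
  4 to go: {2,3,4,5} 1  {3,4,5,6} 4
  5 to go: {1,2,3,4,5} 1  {2,3,4,5,6} 5
  if 0:h drops first: 6 orders
  if 6:m drops first: 1 orders
heap linearizations: 7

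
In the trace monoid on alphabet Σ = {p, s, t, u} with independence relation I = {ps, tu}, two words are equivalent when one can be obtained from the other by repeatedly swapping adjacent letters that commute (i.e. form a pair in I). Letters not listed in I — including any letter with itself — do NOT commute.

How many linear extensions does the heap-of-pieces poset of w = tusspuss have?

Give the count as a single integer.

piece 0:t — minimal
piece 1:u — minimal
piece 2:s rests on {0:t, 1:u}
piece 3:s rests on {2:s}
piece 4:p rests on {0:t, 1:u}
piece 5:u rests on {3:s, 4:p}
piece 6:s rests on {5:u}
piece 7:s rests on {6:s}
minimal pieces: {0:t, 1:u}
ways to finish when only these pieces remain (= sum over removing one remaining piece with nothing left below it):
  1 left: {7}→1
  2 left: {6,7}→1
  3 left: {5,6,7}→1
  4 left: {3,5,6,7}→1  {4,5,6,7}→1
  5 left: {2,3,5,6,7}→1  {3,4,5,6,7}→2
  6 left: {2,3,4,5,6,7}→3
  placing 0:t first → 3 extensions
  placing 1:u first → 3 extensions
total linear extensions = 6

6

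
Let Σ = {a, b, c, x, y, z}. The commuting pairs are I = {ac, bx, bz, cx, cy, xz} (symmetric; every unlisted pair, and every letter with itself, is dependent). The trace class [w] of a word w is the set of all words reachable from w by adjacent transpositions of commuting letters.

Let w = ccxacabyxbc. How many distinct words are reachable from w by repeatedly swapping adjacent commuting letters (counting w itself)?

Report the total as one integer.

60

#0=c has no predecessor
#1=c depends on [0:c]
#2=x has no predecessor
#3=a depends on [2:x]
#4=c depends on [1:c]
#5=a depends on [3:a]
#6=b depends on [4:c, 5:a]
#7=y depends on [6:b]
#8=x depends on [7:y]
#9=b depends on [7:y]
#10=c depends on [9:b]
sources: [0:c, 2:x]
N(rest) = Σ N(rest − s) over sources s of rest; N(one piece) = 1:
  size 1 → [8]=1  [10]=1
  size 2 → [8,10]=2  [9,10]=1
  size 3 → [8,9,10]=3
  size 4 → [7,8,9,10]=3
  size 5 → [6,7,8,9,10]=3
  size 6 → [4,6,7,8,9,10]=3  [5,6,7,8,9,10]=3
  size 7 → [1,4,6,7,8,9,10]=3  [3,5,6,7,8,9,10]=3  [4,5,6,7,8,9,10]=6
  size 8 → [0,1,4,6,7,8,9,10]=3  [1,4,5,6,7,8,9,10]=9  [2,3,5,6,7,8,9,10]=3  [3,4,5,6,7,8,9,10]=9
  size 9 → [0,1,4,5,6,7,8,9,10]=12  [1,3,4,5,6,7,8,9,10]=18  [2,3,4,5,6,7,8,9,10]=12
  first=0(c) contributes 30
  first=2(x) contributes 30
|[w]| = 60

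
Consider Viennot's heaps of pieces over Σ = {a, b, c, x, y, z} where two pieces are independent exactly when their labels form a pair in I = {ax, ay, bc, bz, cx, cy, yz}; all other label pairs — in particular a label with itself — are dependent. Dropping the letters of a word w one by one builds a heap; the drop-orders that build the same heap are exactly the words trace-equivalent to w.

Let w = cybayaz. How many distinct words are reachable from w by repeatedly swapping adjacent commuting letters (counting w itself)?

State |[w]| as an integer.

#0=c has no predecessor
#1=y has no predecessor
#2=b depends on [1:y]
#3=a depends on [0:c, 2:b]
#4=y depends on [2:b]
#5=a depends on [3:a]
#6=z depends on [5:a]
sources: [0:c, 1:y]
N(rest) = Σ N(rest − s) over sources s of rest; N(one piece) = 1:
  size 1 → [4]=1  [6]=1
  size 2 → [4,6]=2  [5,6]=1
  size 3 → [3,5,6]=1  [4,5,6]=3
  size 4 → [0,3,5,6]=1  [3,4,5,6]=4
  size 5 → [0,3,4,5,6]=5  [2,3,4,5,6]=4
  first=0(c) contributes 4
  first=1(y) contributes 9
|[w]| = 13

13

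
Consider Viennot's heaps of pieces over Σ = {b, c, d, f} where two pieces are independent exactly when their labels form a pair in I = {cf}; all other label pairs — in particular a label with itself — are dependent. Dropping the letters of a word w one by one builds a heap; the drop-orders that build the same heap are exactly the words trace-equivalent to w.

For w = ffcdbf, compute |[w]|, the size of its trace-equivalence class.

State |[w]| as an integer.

drop 0:f onto floor
drop 1:f onto {0:f}
drop 2:c onto floor
drop 3:d onto {1:f, 2:c}
drop 4:b onto {3:d}
drop 5:f onto {4:b}
ground layer = {0:f, 2:c}
drop-orders for the pieces not yet dropped (sum over which currently-grounded one goes next):
  1 to go: {5} 1
  2 to go: {4,5} 1
  3 to go: {3,4,5} 1
  4 to go: {1,3,4,5} 1  {2,3,4,5} 1
  if 0:f drops first: 2 orders
  if 2:c drops first: 1 orders
heap linearizations: 3

3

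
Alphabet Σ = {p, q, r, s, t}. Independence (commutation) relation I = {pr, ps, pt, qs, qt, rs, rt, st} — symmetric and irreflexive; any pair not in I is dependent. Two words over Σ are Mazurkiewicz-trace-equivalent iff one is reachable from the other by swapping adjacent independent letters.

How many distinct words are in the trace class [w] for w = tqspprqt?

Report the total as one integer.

504

piece 0:t — minimal
piece 1:q — minimal
piece 2:s — minimal
piece 3:p rests on {1:q}
piece 4:p rests on {3:p}
piece 5:r rests on {1:q}
piece 6:q rests on {4:p, 5:r}
piece 7:t rests on {0:t}
minimal pieces: {0:t, 1:q, 2:s}
ways to finish when only these pieces remain (= sum over removing one remaining piece with nothing left below it):
  1 left: {2}→1  {6}→1  {7}→1
  2 left: {0,7}→1  {2,6}→2  {2,7}→2  {4,6}→1  {5,6}→1  {6,7}→2
  3 left: {0,2,7}→3  {0,6,7}→3  {2,4,6}→3  {2,5,6}→3  {2,6,7}→6  {3,4,6}→1  {4,5,6}→2  {4,6,7}→3  {5,6,7}→3
  4 left: {0,2,6,7}→12  {0,4,6,7}→6  {0,5,6,7}→6  {2,3,4,6}→4  {2,4,5,6}→8  {2,4,6,7}→12  {2,5,6,7}→12  {3,4,5,6}→3  {3,4,6,7}→4  {4,5,6,7}→8
  5 left: {0,2,4,6,7}→30  {0,2,5,6,7}→30  {0,3,4,6,7}→10  {0,4,5,6,7}→20  {1,3,4,5,6}→3  {2,3,4,5,6}→15  {2,3,4,6,7}→20  {2,4,5,6,7}→40  {3,4,5,6,7}→15
  6 left: {0,2,3,4,6,7}→60  {0,2,4,5,6,7}→120  {0,3,4,5,6,7}→45  {1,2,3,4,5,6}→18  {1,3,4,5,6,7}→18  {2,3,4,5,6,7}→90
  placing 0:t first → 126 extensions
  placing 1:q first → 315 extensions
  placing 2:s first → 63 extensions
total linear extensions = 504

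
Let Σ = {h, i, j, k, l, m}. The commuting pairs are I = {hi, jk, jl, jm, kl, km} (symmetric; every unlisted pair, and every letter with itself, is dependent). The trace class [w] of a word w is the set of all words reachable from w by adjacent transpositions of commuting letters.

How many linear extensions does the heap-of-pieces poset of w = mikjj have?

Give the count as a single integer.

3

piece 0:m — minimal
piece 1:i rests on {0:m}
piece 2:k rests on {1:i}
piece 3:j rests on {1:i}
piece 4:j rests on {3:j}
minimal pieces: {0:m}
ways to finish when only these pieces remain (= sum over removing one remaining piece with nothing left below it):
  1 left: {2}→1  {4}→1
  2 left: {2,4}→2  {3,4}→1
  3 left: {2,3,4}→3
  placing 0:m first → 3 extensions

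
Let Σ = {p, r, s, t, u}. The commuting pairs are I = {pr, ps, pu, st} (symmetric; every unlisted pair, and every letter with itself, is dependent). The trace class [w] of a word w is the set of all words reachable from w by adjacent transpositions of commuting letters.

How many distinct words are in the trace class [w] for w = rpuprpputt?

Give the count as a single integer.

0(r) covers ∅
1(p) covers ∅
2(u) covers 0:r
3(p) covers 1:p
4(r) covers 2:u
5(p) covers 3:p
6(p) covers 5:p
7(u) covers 4:r
8(t) covers 6:p, 7:u
9(t) covers 8:t
floor of heap: 0:r, 1:p
completions by unplaced set U, small U first (add the entries for U minus each lowest piece of U):
  |U|=1: {9}:1
  |U|=2: {8,9}:1
  |U|=3: {6,8,9}:1  {7,8,9}:1
  |U|=4: {4,7,8,9}:1  {5,6,8,9}:1  {6,7,8,9}:2
  |U|=5: {2,4,7,8,9}:1  {3,5,6,8,9}:1  {4,6,7,8,9}:3  {5,6,7,8,9}:3
  |U|=6: {0,2,4,7,8,9}:1  {1,3,5,6,8,9}:1  {2,4,6,7,8,9}:4  {3,5,6,7,8,9}:4  {4,5,6,7,8,9}:6
  |U|=7: {0,2,4,6,7,8,9}:5  {1,3,5,6,7,8,9}:5  {2,4,5,6,7,8,9}:10  {3,4,5,6,7,8,9}:10
  |U|=8: {0,2,4,5,6,7,8,9}:15  {1,3,4,5,6,7,8,9}:15  {2,3,4,5,6,7,8,9}:20
  start at 0(r): 35
  start at 1(p): 35
sum over floor = 70

70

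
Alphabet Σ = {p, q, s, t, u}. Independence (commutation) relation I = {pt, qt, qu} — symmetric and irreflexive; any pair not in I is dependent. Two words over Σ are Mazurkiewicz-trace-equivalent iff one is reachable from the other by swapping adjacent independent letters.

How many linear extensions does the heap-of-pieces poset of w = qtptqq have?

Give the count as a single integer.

15

drop 0:q onto floor
drop 1:t onto floor
drop 2:p onto {0:q}
drop 3:t onto {1:t}
drop 4:q onto {2:p}
drop 5:q onto {4:q}
ground layer = {0:q, 1:t}
drop-orders for the pieces not yet dropped (sum over which currently-grounded one goes next):
  1 to go: {3} 1  {5} 1
  2 to go: {1,3} 1  {3,5} 2  {4,5} 1
  3 to go: {1,3,5} 3  {2,4,5} 1  {3,4,5} 3
  4 to go: {0,2,4,5} 1  {1,3,4,5} 6  {2,3,4,5} 4
  if 0:q drops first: 10 orders
  if 1:t drops first: 5 orders
heap linearizations: 15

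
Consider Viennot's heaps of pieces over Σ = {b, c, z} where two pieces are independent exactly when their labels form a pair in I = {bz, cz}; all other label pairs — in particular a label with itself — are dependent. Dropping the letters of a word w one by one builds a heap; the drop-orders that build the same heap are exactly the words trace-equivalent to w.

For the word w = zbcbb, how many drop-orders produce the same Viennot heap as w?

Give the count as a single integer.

piece 0:z — minimal
piece 1:b — minimal
piece 2:c rests on {1:b}
piece 3:b rests on {2:c}
piece 4:b rests on {3:b}
minimal pieces: {0:z, 1:b}
ways to finish when only these pieces remain (= sum over removing one remaining piece with nothing left below it):
  1 left: {0}→1  {4}→1
  2 left: {0,4}→2  {3,4}→1
  3 left: {0,3,4}→3  {2,3,4}→1
  placing 0:z first → 1 extensions
  placing 1:b first → 4 extensions
total linear extensions = 5

5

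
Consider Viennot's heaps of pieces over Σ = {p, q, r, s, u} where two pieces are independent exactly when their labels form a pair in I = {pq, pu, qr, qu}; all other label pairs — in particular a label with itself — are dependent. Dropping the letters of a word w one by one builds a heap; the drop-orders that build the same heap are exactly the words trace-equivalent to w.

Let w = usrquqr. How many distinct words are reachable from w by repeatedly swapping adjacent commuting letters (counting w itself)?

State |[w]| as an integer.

0(u) covers ∅
1(s) covers 0:u
2(r) covers 1:s
3(q) covers 1:s
4(u) covers 2:r
5(q) covers 3:q
6(r) covers 4:u
floor of heap: 0:u
completions by unplaced set U, small U first (add the entries for U minus each lowest piece of U):
  |U|=1: {5}:1  {6}:1
  |U|=2: {3,5}:1  {4,6}:1  {5,6}:2
  |U|=3: {2,4,6}:1  {3,5,6}:3  {4,5,6}:3
  |U|=4: {2,4,5,6}:4  {3,4,5,6}:6
  |U|=5: {2,3,4,5,6}:10
  start at 0(u): 10

10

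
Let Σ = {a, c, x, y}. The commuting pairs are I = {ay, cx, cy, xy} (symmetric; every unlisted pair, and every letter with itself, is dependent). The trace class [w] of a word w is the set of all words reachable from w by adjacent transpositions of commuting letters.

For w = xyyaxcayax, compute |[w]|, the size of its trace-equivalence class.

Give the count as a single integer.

#0=x has no predecessor
#1=y has no predecessor
#2=y depends on [1:y]
#3=a depends on [0:x]
#4=x depends on [3:a]
#5=c depends on [3:a]
#6=a depends on [4:x, 5:c]
#7=y depends on [2:y]
#8=a depends on [6:a]
#9=x depends on [8:a]
sources: [0:x, 1:y]
N(rest) = Σ N(rest − s) over sources s of rest; N(one piece) = 1:
  size 1 → [7]=1  [9]=1
  size 2 → [2,7]=1  [7,9]=2  [8,9]=1
  size 3 → [1,2,7]=1  [2,7,9]=3  [6,8,9]=1  [7,8,9]=3
  size 4 → [1,2,7,9]=4  [2,7,8,9]=6  [4,6,8,9]=1  [5,6,8,9]=1  [6,7,8,9]=4
  size 5 → [1,2,7,8,9]=10  [2,6,7,8,9]=10  [4,5,6,8,9]=2  [4,6,7,8,9]=5  [5,6,7,8,9]=5
  size 6 → [1,2,6,7,8,9]=20  [2,4,6,7,8,9]=15  [2,5,6,7,8,9]=15  [3,4,5,6,8,9]=2  [4,5,6,7,8,9]=12
  size 7 → [0,3,4,5,6,8,9]=2  [1,2,4,6,7,8,9]=35  [1,2,5,6,7,8,9]=35  [2,4,5,6,7,8,9]=42  [3,4,5,6,7,8,9]=14
  size 8 → [0,3,4,5,6,7,8,9]=16  [1,2,4,5,6,7,8,9]=112  [2,3,4,5,6,7,8,9]=56
  first=0(x) contributes 168
  first=1(y) contributes 72
|[w]| = 240

240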